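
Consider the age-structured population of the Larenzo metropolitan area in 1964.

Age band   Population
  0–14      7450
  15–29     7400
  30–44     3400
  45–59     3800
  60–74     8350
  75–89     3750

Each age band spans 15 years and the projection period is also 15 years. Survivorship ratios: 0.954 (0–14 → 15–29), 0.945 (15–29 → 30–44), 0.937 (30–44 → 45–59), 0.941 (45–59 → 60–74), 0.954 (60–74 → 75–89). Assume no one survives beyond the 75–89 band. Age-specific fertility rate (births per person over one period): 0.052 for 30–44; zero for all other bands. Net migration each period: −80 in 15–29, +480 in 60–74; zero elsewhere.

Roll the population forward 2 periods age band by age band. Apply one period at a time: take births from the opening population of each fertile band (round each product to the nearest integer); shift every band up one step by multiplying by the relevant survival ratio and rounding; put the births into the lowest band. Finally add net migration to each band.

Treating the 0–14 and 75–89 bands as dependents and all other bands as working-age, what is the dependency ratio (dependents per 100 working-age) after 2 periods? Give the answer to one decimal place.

25.3

Period 1.
Births: 3400 × 0.052 = 177
15–29: 7450 × 0.954 = 7107
30–44: 7400 × 0.945 = 6993
45–59: 3400 × 0.937 = 3186
60–74: 3800 × 0.941 = 3576
75–89: 8350 × 0.954 = 7966
Net migration: 15–29 − 80 → 7027; 60–74 + 480 → 4056
→ [177, 7027, 6993, 3186, 4056, 7966]
Period 2.
Births: 6993 × 0.052 = 364
15–29: 177 × 0.954 = 169
30–44: 7027 × 0.945 = 6641
45–59: 6993 × 0.937 = 6552
60–74: 3186 × 0.941 = 2998
75–89: 4056 × 0.954 = 3869
Net migration: 15–29 − 80 → 89; 60–74 + 480 → 3478
→ [364, 89, 6641, 6552, 3478, 3869]
Dependents (band 0–14 + band 75–89) = 364 + 3869 = 4233; working-age = 16760; ratio = 4233/16760 × 100 = 25.3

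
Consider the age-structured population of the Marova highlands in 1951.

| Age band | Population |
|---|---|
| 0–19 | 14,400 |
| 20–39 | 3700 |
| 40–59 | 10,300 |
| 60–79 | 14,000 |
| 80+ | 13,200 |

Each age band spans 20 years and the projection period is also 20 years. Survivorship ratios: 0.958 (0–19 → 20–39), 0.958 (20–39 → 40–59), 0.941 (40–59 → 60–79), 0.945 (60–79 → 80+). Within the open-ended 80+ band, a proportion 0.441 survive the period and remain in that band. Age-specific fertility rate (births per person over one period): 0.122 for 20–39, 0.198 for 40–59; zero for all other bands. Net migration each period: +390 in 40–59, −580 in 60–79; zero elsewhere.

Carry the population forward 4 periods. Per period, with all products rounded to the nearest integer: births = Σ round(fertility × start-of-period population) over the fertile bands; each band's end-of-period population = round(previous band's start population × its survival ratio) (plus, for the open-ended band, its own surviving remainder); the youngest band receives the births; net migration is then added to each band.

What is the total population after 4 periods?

Numbering the groups 1..5 from youngest to oldest:
Period 1.
Births: 3700 * 0.122 = 451  |  10300 * 0.198 = 2039 ⇒ total 2490
Group 2: 14400 * 0.958 = 13795
Group 3: 3700 * 0.958 = 3545
Group 4: 10300 * 0.941 = 9692
Group 5: 14000 * 0.945 + 13200 * 0.441 = 13230 + 5821 = 19051
Net migration: Group 3 + 390 → 3935; Group 4 − 580 → 9112
→ [2490, 13795, 3935, 9112, 19051]
Period 2.
Births: 13795 * 0.122 = 1683  |  3935 * 0.198 = 779 ⇒ total 2462
Group 2: 2490 * 0.958 = 2385
Group 3: 13795 * 0.958 = 13216
Group 4: 3935 * 0.941 = 3703
Group 5: 9112 * 0.945 + 19051 * 0.441 = 8611 + 8401 = 17012
Net migration: Group 3 + 390 → 13606; Group 4 − 580 → 3123
→ [2462, 2385, 13606, 3123, 17012]
Period 3.
Births: 2385 * 0.122 = 291  |  13606 * 0.198 = 2694 ⇒ total 2985
Group 2: 2462 * 0.958 = 2359
Group 3: 2385 * 0.958 = 2285
Group 4: 13606 * 0.941 = 12803
Group 5: 3123 * 0.945 + 17012 * 0.441 = 2951 + 7502 = 10453
Net migration: Group 3 + 390 → 2675; Group 4 − 580 → 12223
→ [2985, 2359, 2675, 12223, 10453]
Period 4.
Births: 2359 * 0.122 = 288  |  2675 * 0.198 = 530 ⇒ total 818
Group 2: 2985 * 0.958 = 2860
Group 3: 2359 * 0.958 = 2260
Group 4: 2675 * 0.941 = 2517
Group 5: 12223 * 0.945 + 10453 * 0.441 = 11551 + 4610 = 16161
Net migration: Group 3 + 390 → 2650; Group 4 − 580 → 1937
→ [818, 2860, 2650, 1937, 16161]
Total after period 4: 818 + 2860 + 2650 + 1937 + 16161 = 24426

24426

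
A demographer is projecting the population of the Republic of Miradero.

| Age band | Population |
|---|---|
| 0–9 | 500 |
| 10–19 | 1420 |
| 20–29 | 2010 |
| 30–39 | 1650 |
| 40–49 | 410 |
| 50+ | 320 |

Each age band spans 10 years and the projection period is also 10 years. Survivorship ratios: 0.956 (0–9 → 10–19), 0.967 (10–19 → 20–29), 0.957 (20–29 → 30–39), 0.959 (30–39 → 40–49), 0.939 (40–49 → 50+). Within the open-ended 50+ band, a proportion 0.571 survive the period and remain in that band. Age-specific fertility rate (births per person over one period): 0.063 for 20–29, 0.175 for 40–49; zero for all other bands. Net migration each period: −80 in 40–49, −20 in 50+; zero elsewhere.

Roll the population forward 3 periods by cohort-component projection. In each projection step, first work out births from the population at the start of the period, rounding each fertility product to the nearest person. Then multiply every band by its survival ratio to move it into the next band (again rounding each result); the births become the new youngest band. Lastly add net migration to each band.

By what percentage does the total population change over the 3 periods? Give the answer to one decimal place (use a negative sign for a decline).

-19.4

Period 1.
Births: 2010 * 0.063 = 127, 410 * 0.175 = 72 ⇒ total 199
10–19: 500 * 0.956 = 478
20–29: 1420 * 0.967 = 1373
30–39: 2010 * 0.957 = 1924
40–49: 1650 * 0.959 = 1582
50+: 410 * 0.939 + 320 * 0.571 = 385 + 183 = 568
Net migration: 40–49 − 80 → 1502; 50+ − 20 → 548
Population now: 0–9=199, 10–19=478, 20–29=1373, 30–39=1924, 40–49=1502, 50+=548
Period 2.
Births: 1373 * 0.063 = 86, 1502 * 0.175 = 263 ⇒ total 349
10–19: 199 * 0.956 = 190
20–29: 478 * 0.967 = 462
30–39: 1373 * 0.957 = 1314
40–49: 1924 * 0.959 = 1845
50+: 1502 * 0.939 + 548 * 0.571 = 1410 + 313 = 1723
Net migration: 40–49 − 80 → 1765; 50+ − 20 → 1703
Population now: 0–9=349, 10–19=190, 20–29=462, 30–39=1314, 40–49=1765, 50+=1703
Period 3.
Births: 462 * 0.063 = 29, 1765 * 0.175 = 309 ⇒ total 338
10–19: 349 * 0.956 = 334
20–29: 190 * 0.967 = 184
30–39: 462 * 0.957 = 442
40–49: 1314 * 0.959 = 1260
50+: 1765 * 0.939 + 1703 * 0.571 = 1657 + 972 = 2629
Net migration: 40–49 − 80 → 1180; 50+ − 20 → 2609
Population now: 0–9=338, 10–19=334, 20–29=184, 30–39=442, 40–49=1180, 50+=2609
Total: 6310 → 5087; change = -1223; percentage change = -19.4%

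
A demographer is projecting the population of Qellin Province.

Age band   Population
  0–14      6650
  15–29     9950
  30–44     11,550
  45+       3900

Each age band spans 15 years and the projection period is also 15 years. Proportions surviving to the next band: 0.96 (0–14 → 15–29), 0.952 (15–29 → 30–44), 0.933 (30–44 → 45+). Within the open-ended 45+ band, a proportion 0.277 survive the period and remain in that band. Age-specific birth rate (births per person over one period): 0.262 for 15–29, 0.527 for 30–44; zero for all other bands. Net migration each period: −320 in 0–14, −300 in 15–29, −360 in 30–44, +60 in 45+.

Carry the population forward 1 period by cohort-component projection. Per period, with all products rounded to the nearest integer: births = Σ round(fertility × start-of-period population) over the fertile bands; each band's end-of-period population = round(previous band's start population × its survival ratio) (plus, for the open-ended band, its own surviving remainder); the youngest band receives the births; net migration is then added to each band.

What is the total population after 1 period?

After projecting period 1:
Births: 9950 * 0.262 = 2607 ; 11550 * 0.527 = 6087 → 8694
15–29: 6650 * 0.96 = 6384
30–44: 9950 * 0.952 = 9472
45+: 11550 * 0.933 + 3900 * 0.277 = 10776 + 1080 = 11856
Net migration: 0–14 − 320 → 8374; 15–29 − 300 → 6084; 30–44 − 360 → 9112; 45+ + 60 → 11916
Population now: 0–14=8374, 15–29=6084, 30–44=9112, 45+=11916
Total after period 1: 8374 + 6084 + 9112 + 11916 = 35486

35486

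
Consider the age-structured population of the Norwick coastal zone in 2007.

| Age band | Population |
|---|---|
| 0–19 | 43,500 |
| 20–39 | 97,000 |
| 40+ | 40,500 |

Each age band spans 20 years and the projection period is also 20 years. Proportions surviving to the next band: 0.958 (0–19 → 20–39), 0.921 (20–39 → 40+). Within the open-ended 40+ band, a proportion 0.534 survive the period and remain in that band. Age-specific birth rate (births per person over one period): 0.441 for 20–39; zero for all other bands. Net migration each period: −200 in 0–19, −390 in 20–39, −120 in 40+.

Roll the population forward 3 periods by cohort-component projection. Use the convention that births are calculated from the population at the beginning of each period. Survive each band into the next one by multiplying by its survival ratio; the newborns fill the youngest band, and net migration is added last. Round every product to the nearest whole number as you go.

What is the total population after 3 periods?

Let band 1 be 0–19 through band 3 = 40+.
After projecting period 1:
Births: 97000 × 0.441 = 42777
Band 2: 43500 × 0.958 = 41673
Band 3: 97000 × 0.921 + 40500 × 0.534 = 89337 + 21627 = 110964
Net migration: Band 1 − 200 → 42577; Band 2 − 390 → 41283; Band 3 − 120 → 110844
→ [42577, 41283, 110844]
After projecting period 2:
Births: 41283 × 0.441 = 18206
Band 2: 42577 × 0.958 = 40789
Band 3: 41283 × 0.921 + 110844 × 0.534 = 38022 + 59191 = 97213
Net migration: Band 1 − 200 → 18006; Band 2 − 390 → 40399; Band 3 − 120 → 97093
→ [18006, 40399, 97093]
After projecting period 3:
Births: 40399 × 0.441 = 17816
Band 2: 18006 × 0.958 = 17250
Band 3: 40399 × 0.921 + 97093 × 0.534 = 37207 + 51848 = 89055
Net migration: Band 1 − 200 → 17616; Band 2 − 390 → 16860; Band 3 − 120 → 88935
→ [17616, 16860, 88935]
Total after period 3: 17616 + 16860 + 88935 = 123411

123411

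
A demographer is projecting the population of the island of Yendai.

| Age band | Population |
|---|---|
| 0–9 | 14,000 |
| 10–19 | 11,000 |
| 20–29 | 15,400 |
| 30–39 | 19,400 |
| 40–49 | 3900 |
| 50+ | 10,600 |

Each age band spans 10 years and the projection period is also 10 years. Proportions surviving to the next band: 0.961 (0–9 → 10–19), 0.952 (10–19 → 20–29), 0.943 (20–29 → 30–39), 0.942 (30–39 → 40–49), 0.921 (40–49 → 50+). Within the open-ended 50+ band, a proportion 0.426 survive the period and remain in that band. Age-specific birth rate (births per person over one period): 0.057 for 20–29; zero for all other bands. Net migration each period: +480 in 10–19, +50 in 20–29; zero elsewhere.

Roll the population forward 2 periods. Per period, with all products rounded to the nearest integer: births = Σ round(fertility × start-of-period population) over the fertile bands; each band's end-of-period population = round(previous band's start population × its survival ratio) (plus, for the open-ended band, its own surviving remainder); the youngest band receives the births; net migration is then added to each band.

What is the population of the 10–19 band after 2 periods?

1324

(Groups numbered youngest = 1 to oldest = 6.)
Period 1.
Births: 15400 × 0.057 = 878
Group 2: 14000 × 0.961 = 13454
Group 3: 11000 × 0.952 = 10472
Group 4: 15400 × 0.943 = 14522
Group 5: 19400 × 0.942 = 18275
Group 6: 3900 × 0.921 + 10600 × 0.426 = 3592 + 4516 = 8108
Net migration: Group 2 + 480 → 13934; Group 3 + 50 → 10522
Population now: 0–9=878, 10–19=13934, 20–29=10522, 30–39=14522, 40–49=18275, 50+=8108
Period 2.
Births: 10522 × 0.057 = 600
Group 2: 878 × 0.961 = 844
Group 3: 13934 × 0.952 = 13265
Group 4: 10522 × 0.943 = 9922
Group 5: 14522 × 0.942 = 13680
Group 6: 18275 × 0.921 + 8108 × 0.426 = 16831 + 3454 = 20285
Net migration: Group 2 + 480 → 1324; Group 3 + 50 → 13315
Population now: 0–9=600, 10–19=1324, 20–29=13315, 30–39=9922, 40–49=13680, 50+=20285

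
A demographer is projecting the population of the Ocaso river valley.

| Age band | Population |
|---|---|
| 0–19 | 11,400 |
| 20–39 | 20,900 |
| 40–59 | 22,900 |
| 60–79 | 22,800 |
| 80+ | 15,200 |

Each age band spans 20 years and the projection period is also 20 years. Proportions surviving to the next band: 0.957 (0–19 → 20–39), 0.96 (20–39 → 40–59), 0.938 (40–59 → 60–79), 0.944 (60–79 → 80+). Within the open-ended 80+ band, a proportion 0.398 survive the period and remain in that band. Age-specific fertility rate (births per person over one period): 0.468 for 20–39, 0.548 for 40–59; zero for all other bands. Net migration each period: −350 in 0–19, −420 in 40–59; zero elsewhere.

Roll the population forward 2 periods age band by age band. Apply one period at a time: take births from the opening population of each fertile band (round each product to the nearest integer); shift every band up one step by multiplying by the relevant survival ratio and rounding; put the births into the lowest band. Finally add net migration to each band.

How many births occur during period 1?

Period 1:
Births: 20900 × 0.468 = 9781 ; 22900 × 0.548 = 12549 → 22330
20–39: 11400 × 0.957 = 10910
40–59: 20900 × 0.96 = 20064
60–79: 22900 × 0.938 = 21480
80+: 22800 × 0.944 + 15200 × 0.398 = 21523 + 6050 = 27573
Net migration: 0–19 − 350 → 21980; 40–59 − 420 → 19644
Giving 21980 / 10910 / 19644 / 21480 / 27573.

22330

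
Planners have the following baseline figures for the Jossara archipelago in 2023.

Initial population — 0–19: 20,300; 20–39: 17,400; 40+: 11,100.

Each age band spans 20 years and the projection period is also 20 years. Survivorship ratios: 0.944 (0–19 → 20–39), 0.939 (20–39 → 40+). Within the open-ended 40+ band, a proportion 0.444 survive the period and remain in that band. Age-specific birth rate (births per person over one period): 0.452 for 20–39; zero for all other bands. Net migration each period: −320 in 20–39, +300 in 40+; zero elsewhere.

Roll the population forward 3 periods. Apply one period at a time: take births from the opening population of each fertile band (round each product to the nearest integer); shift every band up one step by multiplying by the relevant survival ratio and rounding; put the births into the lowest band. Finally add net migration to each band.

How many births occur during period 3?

3211

Call the groups 1 to 3, youngest first.
[period 1]
Births: 17400 × 0.452 = 7865
Group 2: 20300 × 0.944 = 19163
Group 3: 17400 × 0.939 + 11100 × 0.444 = 16339 + 4928 = 21267
Net migration: Group 2 − 320 → 18843; Group 3 + 300 → 21567
Population now: 0–19=7865, 20–39=18843, 40+=21567
[period 2]
Births: 18843 × 0.452 = 8517
Group 2: 7865 × 0.944 = 7425
Group 3: 18843 × 0.939 + 21567 × 0.444 = 17694 + 9576 = 27270
Net migration: Group 2 − 320 → 7105; Group 3 + 300 → 27570
Population now: 0–19=8517, 20–39=7105, 40+=27570
[period 3]
Births: 7105 × 0.452 = 3211
Group 2: 8517 × 0.944 = 8040
Group 3: 7105 × 0.939 + 27570 × 0.444 = 6672 + 12241 = 18913
Net migration: Group 2 − 320 → 7720; Group 3 + 300 → 19213
Population now: 0–19=3211, 20–39=7720, 40+=19213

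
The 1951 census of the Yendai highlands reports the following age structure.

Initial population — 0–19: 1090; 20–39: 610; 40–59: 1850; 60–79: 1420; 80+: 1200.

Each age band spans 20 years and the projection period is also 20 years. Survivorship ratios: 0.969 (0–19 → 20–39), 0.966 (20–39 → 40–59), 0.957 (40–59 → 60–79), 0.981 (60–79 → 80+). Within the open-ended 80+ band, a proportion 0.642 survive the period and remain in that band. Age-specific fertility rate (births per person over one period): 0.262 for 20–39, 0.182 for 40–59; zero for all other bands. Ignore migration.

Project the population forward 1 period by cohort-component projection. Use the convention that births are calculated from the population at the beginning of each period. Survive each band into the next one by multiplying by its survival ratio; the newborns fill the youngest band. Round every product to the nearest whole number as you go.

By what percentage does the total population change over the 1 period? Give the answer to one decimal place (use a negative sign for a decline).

(Bands numbered youngest = 1 to oldest = 5.)
Period 1.
Births: 610 × 0.262 = 160, 1850 × 0.182 = 337 ⇒ total 497
Band 2: 1090 × 0.969 = 1056
Band 3: 610 × 0.966 = 589
Band 4: 1850 × 0.957 = 1770
Band 5: 1420 × 0.981 + 1200 × 0.642 = 1393 + 770 = 2163
→ [497, 1056, 589, 1770, 2163]
Total: 6170 → 6075; change = -95; percentage change = -1.5%

-1.5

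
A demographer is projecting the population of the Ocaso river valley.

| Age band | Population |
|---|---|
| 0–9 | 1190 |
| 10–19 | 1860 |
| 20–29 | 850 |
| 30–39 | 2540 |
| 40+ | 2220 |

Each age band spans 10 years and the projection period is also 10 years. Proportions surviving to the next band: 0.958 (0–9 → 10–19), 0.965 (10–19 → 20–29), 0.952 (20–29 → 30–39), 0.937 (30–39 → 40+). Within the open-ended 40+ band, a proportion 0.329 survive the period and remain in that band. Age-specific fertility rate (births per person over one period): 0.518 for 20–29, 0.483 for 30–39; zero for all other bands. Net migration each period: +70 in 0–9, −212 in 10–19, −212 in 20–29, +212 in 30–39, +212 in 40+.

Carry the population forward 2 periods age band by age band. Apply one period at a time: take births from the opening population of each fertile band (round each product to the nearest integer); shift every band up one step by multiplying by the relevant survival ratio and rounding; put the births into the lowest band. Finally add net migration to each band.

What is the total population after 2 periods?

— Period 1 —
Births: 850 * 0.518 = 440 ; 2540 * 0.483 = 1227 ⇒ total 1667
10–19: 1190 * 0.958 = 1140
20–29: 1860 * 0.965 = 1795
30–39: 850 * 0.952 = 809
40+: 2540 * 0.937 + 2220 * 0.329 = 2380 + 730 = 3110
Net migration: 0–9 + 70 → 1737; 10–19 − 212 → 928; 20–29 − 212 → 1583; 30–39 + 212 → 1021; 40+ + 212 → 3322
→ [1737, 928, 1583, 1021, 3322]
— Period 2 —
Births: 1583 * 0.518 = 820 ; 1021 * 0.483 = 493 ⇒ total 1313
10–19: 1737 * 0.958 = 1664
20–29: 928 * 0.965 = 896
30–39: 1583 * 0.952 = 1507
40+: 1021 * 0.937 + 3322 * 0.329 = 957 + 1093 = 2050
Net migration: 0–9 + 70 → 1383; 10–19 − 212 → 1452; 20–29 − 212 → 684; 30–39 + 212 → 1719; 40+ + 212 → 2262
→ [1383, 1452, 684, 1719, 2262]
Total after period 2: 1383 + 1452 + 684 + 1719 + 2262 = 7500

7500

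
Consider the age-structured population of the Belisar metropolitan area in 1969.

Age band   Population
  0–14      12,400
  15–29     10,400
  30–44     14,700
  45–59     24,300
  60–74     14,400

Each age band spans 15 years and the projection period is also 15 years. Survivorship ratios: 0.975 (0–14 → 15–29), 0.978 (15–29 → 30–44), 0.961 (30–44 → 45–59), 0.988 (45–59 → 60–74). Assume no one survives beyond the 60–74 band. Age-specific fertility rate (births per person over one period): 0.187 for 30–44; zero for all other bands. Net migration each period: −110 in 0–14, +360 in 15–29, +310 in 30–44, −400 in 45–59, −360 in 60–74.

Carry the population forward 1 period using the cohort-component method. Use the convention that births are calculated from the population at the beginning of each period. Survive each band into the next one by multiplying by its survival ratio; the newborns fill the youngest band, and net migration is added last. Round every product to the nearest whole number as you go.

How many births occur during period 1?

2749

Let band 1 be 0–14 through band 5 = 60–74.
— Period 1 —
Births: 14700 * 0.187 = 2749
Band 2: 12400 * 0.975 = 12090
Band 3: 10400 * 0.978 = 10171
Band 4: 14700 * 0.961 = 14127
Band 5: 24300 * 0.988 = 24008
Net migration: Band 1 − 110 → 2639; Band 2 + 360 → 12450; Band 3 + 310 → 10481; Band 4 − 400 → 13727; Band 5 − 360 → 23648
Population now: 0–14=2639, 15–29=12450, 30–44=10481, 45–59=13727, 60–74=23648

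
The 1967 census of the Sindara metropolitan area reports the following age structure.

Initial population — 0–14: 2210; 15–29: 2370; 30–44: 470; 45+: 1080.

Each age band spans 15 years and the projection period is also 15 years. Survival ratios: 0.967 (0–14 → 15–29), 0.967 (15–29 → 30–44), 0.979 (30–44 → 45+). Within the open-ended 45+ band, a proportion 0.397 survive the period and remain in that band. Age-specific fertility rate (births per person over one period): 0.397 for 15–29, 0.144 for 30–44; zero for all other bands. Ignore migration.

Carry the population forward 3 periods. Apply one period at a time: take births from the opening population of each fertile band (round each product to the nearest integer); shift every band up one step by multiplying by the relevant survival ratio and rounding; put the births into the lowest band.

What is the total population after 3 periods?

5822

Period 1:
Births: 2370 * 0.397 = 941, 470 * 0.144 = 68 ⇒ total 1009
15–29: 2210 * 0.967 = 2137
30–44: 2370 * 0.967 = 2292
45+: 470 * 0.979 + 1080 * 0.397 = 460 + 429 = 889
Giving 1009 / 2137 / 2292 / 889.
Period 2:
Births: 2137 * 0.397 = 848, 2292 * 0.144 = 330 ⇒ total 1178
15–29: 1009 * 0.967 = 976
30–44: 2137 * 0.967 = 2066
45+: 2292 * 0.979 + 889 * 0.397 = 2244 + 353 = 2597
Giving 1178 / 976 / 2066 / 2597.
Period 3:
Births: 976 * 0.397 = 387, 2066 * 0.144 = 298 ⇒ total 685
15–29: 1178 * 0.967 = 1139
30–44: 976 * 0.967 = 944
45+: 2066 * 0.979 + 2597 * 0.397 = 2023 + 1031 = 3054
Giving 685 / 1139 / 944 / 3054.
Total after period 3: 685 + 1139 + 944 + 3054 = 5822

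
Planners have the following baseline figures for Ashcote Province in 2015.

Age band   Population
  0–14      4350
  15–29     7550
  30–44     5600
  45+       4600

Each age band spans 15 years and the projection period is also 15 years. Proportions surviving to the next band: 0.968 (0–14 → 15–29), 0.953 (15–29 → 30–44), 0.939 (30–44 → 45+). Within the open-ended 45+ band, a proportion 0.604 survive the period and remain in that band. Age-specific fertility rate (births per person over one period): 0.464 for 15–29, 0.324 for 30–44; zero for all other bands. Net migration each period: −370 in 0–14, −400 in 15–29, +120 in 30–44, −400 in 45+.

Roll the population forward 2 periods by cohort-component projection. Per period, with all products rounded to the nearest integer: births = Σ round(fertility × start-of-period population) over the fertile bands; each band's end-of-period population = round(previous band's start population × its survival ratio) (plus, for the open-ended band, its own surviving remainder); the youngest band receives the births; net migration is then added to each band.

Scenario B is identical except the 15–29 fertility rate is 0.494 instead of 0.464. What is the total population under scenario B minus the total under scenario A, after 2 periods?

Period 1.
Births: 7550 × 0.464 = 3503 ; 5600 × 0.324 = 1814 ⇒ total 5317
15–29: 4350 × 0.968 = 4211
30–44: 7550 × 0.953 = 7195
45+: 5600 × 0.939 + 4600 × 0.604 = 5258 + 2778 = 8036
Net migration: 0–14 − 370 → 4947; 15–29 − 400 → 3811; 30–44 + 120 → 7315; 45+ − 400 → 7636
Giving 4947 / 3811 / 7315 / 7636.
Period 2.
Births: 3811 × 0.464 = 1768 ; 7315 × 0.324 = 2370 ⇒ total 4138
15–29: 4947 × 0.968 = 4789
30–44: 3811 × 0.953 = 3632
45+: 7315 × 0.939 + 7636 × 0.604 = 6869 + 4612 = 11481
Net migration: 0–14 − 370 → 3768; 15–29 − 400 → 4389; 30–44 + 120 → 3752; 45+ − 400 → 11081
Giving 3768 / 4389 / 3752 / 11081.
Scenario A total after 2 periods: 22990
Scenario B projection —
Period 1.
Births: 7550 × 0.494 = 3730 ; 5600 × 0.324 = 1814 ⇒ total 5544
15–29: 4350 × 0.968 = 4211
30–44: 7550 × 0.953 = 7195
45+: 5600 × 0.939 + 4600 × 0.604 = 5258 + 2778 = 8036
Net migration: 0–14 − 370 → 5174; 15–29 − 400 → 3811; 30–44 + 120 → 7315; 45+ − 400 → 7636
Giving 5174 / 3811 / 7315 / 7636.
Period 2.
Births: 3811 × 0.494 = 1883 ; 7315 × 0.324 = 2370 ⇒ total 4253
15–29: 5174 × 0.968 = 5008
30–44: 3811 × 0.953 = 3632
45+: 7315 × 0.939 + 7636 × 0.604 = 6869 + 4612 = 11481
Net migration: 0–14 − 370 → 3883; 15–29 − 400 → 4608; 30–44 + 120 → 3752; 45+ − 400 → 11081
Giving 3883 / 4608 / 3752 / 11081.
Scenario B total after 2 periods: 23324
Difference B − A = 23324 − 22990 = 334

334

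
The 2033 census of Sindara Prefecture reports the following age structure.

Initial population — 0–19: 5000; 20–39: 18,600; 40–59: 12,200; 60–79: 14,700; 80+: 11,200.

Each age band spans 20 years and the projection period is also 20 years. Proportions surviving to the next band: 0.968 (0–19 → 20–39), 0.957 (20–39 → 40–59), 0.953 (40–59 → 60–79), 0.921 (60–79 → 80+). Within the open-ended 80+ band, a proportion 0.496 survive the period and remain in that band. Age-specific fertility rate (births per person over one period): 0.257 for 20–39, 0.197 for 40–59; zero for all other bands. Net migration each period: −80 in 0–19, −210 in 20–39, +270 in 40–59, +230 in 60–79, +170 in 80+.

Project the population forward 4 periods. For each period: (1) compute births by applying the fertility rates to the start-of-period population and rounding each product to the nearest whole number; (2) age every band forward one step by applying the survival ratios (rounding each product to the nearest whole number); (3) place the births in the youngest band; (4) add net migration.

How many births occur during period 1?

Period 1.
Births: 18600 × 0.257 = 4780 ; 12200 × 0.197 = 2403 → total 7183
20–39: 5000 × 0.968 = 4840
40–59: 18600 × 0.957 = 17800
60–79: 12200 × 0.953 = 11627
80+: 14700 × 0.921 + 11200 × 0.496 = 13539 + 5555 = 19094
Net migration: 0–19 − 80 → 7103; 20–39 − 210 → 4630; 40–59 + 270 → 18070; 60–79 + 230 → 11857; 80+ + 170 → 19264
Population now: 0–19=7103, 20–39=4630, 40–59=18070, 60–79=11857, 80+=19264

7183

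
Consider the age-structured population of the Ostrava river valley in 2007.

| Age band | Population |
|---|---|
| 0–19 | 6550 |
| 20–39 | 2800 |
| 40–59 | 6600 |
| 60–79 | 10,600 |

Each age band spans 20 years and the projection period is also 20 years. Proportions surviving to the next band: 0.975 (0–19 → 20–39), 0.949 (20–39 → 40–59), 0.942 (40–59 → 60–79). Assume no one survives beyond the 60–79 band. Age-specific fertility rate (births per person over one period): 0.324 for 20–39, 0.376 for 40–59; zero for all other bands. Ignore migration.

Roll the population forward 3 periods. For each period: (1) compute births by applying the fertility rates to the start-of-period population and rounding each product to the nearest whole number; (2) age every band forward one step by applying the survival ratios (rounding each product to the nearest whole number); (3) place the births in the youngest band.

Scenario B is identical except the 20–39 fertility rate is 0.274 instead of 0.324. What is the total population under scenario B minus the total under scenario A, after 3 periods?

After projecting period 1:
Births: 2800 × 0.324 = 907, 6600 × 0.376 = 2482 → 3389
20–39: 6550 × 0.975 = 6386
40–59: 2800 × 0.949 = 2657
60–79: 6600 × 0.942 = 6217
→ [3389, 6386, 2657, 6217]
After projecting period 2:
Births: 6386 × 0.324 = 2069, 2657 × 0.376 = 999 → 3068
20–39: 3389 × 0.975 = 3304
40–59: 6386 × 0.949 = 6060
60–79: 2657 × 0.942 = 2503
→ [3068, 3304, 6060, 2503]
After projecting period 3:
Births: 3304 × 0.324 = 1070, 6060 × 0.376 = 2279 → 3349
20–39: 3068 × 0.975 = 2991
40–59: 3304 × 0.949 = 3135
60–79: 6060 × 0.942 = 5709
→ [3349, 2991, 3135, 5709]
Scenario A total after 3 periods: 15184
Scenario B projection —
After projecting period 1:
Births: 2800 × 0.274 = 767, 6600 × 0.376 = 2482 → 3249
20–39: 6550 × 0.975 = 6386
40–59: 2800 × 0.949 = 2657
60–79: 6600 × 0.942 = 6217
→ [3249, 6386, 2657, 6217]
After projecting period 2:
Births: 6386 × 0.274 = 1750, 2657 × 0.376 = 999 → 2749
20–39: 3249 × 0.975 = 3168
40–59: 6386 × 0.949 = 6060
60–79: 2657 × 0.942 = 2503
→ [2749, 3168, 6060, 2503]
After projecting period 3:
Births: 3168 × 0.274 = 868, 6060 × 0.376 = 2279 → 3147
20–39: 2749 × 0.975 = 2680
40–59: 3168 × 0.949 = 3006
60–79: 6060 × 0.942 = 5709
→ [3147, 2680, 3006, 5709]
Scenario B total after 3 periods: 14542
Difference B − A = 14542 − 15184 = -642

-642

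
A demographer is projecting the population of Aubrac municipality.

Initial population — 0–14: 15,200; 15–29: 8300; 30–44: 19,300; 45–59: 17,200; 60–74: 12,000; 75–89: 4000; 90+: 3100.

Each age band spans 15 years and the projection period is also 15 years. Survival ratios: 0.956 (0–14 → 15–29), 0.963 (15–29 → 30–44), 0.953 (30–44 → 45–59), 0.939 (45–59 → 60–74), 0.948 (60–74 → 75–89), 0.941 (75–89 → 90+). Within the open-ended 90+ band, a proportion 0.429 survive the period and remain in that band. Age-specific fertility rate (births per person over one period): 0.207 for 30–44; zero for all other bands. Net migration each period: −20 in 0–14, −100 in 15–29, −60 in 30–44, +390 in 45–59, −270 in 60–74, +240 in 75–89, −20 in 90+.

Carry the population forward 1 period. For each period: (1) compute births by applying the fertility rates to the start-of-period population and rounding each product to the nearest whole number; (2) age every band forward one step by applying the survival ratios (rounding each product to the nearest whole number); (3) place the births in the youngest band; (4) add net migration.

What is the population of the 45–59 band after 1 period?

Period 1:
Births: 19300 × 0.207 = 3995
15–29: 15200 × 0.956 = 14531
30–44: 8300 × 0.963 = 7993
45–59: 19300 × 0.953 = 18393
60–74: 17200 × 0.939 = 16151
75–89: 12000 × 0.948 = 11376
90+: 4000 × 0.941 + 3100 × 0.429 = 3764 + 1330 = 5094
Net migration: 0–14 − 20 → 3975; 15–29 − 100 → 14431; 30–44 − 60 → 7933; 45–59 + 390 → 18783; 60–74 − 270 → 15881; 75–89 + 240 → 11616; 90+ − 20 → 5074
End of period: [3975, 14431, 7933, 18783, 15881, 11616, 5074]

18783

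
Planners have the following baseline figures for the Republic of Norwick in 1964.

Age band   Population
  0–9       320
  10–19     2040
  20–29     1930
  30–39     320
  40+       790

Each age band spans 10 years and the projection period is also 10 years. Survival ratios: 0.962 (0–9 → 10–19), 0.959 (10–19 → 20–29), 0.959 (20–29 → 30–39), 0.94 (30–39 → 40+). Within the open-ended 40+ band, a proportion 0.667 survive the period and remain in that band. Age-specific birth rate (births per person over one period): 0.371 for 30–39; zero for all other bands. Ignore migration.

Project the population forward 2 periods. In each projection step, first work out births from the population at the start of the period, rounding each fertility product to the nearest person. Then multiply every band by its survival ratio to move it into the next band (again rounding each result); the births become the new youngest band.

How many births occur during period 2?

687

(Groups numbered youngest = 1 to oldest = 5.)
Period 1:
Births: 320 * 0.371 = 119
Group 2: 320 * 0.962 = 308
Group 3: 2040 * 0.959 = 1956
Group 4: 1930 * 0.959 = 1851
Group 5: 320 * 0.94 + 790 * 0.667 = 301 + 527 = 828
→ [119, 308, 1956, 1851, 828]
Period 2:
Births: 1851 * 0.371 = 687
Group 2: 119 * 0.962 = 114
Group 3: 308 * 0.959 = 295
Group 4: 1956 * 0.959 = 1876
Group 5: 1851 * 0.94 + 828 * 0.667 = 1740 + 552 = 2292
→ [687, 114, 295, 1876, 2292]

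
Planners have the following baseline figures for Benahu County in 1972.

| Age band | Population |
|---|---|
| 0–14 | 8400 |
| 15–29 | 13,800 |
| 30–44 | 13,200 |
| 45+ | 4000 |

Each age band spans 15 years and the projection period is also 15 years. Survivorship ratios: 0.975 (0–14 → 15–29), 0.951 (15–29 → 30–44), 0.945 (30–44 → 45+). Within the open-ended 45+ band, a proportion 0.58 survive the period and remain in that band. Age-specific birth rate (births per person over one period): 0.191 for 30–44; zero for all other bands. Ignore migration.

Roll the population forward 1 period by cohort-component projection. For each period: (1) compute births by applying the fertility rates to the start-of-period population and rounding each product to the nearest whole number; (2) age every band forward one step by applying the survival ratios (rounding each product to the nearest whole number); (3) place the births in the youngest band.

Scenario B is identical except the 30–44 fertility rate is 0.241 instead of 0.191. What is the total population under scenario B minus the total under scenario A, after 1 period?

660

[period 1]
Births: 13200 × 0.191 = 2521
15–29: 8400 × 0.975 = 8190
30–44: 13800 × 0.951 = 13124
45+: 13200 × 0.945 + 4000 × 0.58 = 12474 + 2320 = 14794
→ [2521, 8190, 13124, 14794]
Scenario A total after 1 period: 38629
Scenario B projection —
[period 1]
Births: 13200 × 0.241 = 3181
15–29: 8400 × 0.975 = 8190
30–44: 13800 × 0.951 = 13124
45+: 13200 × 0.945 + 4000 × 0.58 = 12474 + 2320 = 14794
→ [3181, 8190, 13124, 14794]
Scenario B total after 1 period: 39289
Difference B − A = 39289 − 38629 = 660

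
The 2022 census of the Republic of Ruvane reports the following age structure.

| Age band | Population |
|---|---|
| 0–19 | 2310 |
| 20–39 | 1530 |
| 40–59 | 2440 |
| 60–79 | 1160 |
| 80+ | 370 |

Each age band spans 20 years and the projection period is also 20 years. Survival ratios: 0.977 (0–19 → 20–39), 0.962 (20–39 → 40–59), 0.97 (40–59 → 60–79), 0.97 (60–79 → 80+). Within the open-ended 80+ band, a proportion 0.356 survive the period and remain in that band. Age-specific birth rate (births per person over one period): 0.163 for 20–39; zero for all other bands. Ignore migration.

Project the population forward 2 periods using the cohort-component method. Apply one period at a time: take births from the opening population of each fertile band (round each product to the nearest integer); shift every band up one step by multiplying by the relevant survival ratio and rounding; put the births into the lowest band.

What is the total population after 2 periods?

6953

Numbering the groups 1..5 from youngest to oldest:
— Period 1 —
Births: 1530 × 0.163 = 249
Group 2: 2310 × 0.977 = 2257
Group 3: 1530 × 0.962 = 1472
Group 4: 2440 × 0.97 = 2367
Group 5: 1160 × 0.97 + 370 × 0.356 = 1125 + 132 = 1257
Giving 249 / 2257 / 1472 / 2367 / 1257.
— Period 2 —
Births: 2257 × 0.163 = 368
Group 2: 249 × 0.977 = 243
Group 3: 2257 × 0.962 = 2171
Group 4: 1472 × 0.97 = 1428
Group 5: 2367 × 0.97 + 1257 × 0.356 = 2296 + 447 = 2743
Giving 368 / 243 / 2171 / 1428 / 2743.
Total after period 2: 368 + 243 + 2171 + 1428 + 2743 = 6953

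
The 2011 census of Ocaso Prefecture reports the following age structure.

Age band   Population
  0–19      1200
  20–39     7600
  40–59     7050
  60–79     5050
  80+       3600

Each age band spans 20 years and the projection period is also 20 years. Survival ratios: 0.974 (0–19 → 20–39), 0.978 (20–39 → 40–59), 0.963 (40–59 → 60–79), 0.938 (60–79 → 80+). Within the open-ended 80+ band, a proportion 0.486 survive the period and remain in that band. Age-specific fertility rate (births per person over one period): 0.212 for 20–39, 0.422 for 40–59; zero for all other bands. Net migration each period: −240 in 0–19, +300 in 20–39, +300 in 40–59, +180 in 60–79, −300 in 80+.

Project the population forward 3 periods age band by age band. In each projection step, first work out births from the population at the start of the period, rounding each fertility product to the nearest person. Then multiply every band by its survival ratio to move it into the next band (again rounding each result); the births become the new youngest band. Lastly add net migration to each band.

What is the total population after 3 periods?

[period 1]
Births: 7600 × 0.212 = 1611, 7050 × 0.422 = 2975 — total 4586
20–39: 1200 × 0.974 = 1169
40–59: 7600 × 0.978 = 7433
60–79: 7050 × 0.963 = 6789
80+: 5050 × 0.938 + 3600 × 0.486 = 4737 + 1750 = 6487
Net migration: 0–19 − 240 → 4346; 20–39 + 300 → 1469; 40–59 + 300 → 7733; 60–79 + 180 → 6969; 80+ − 300 → 6187
Population now: 0–19=4346, 20–39=1469, 40–59=7733, 60–79=6969, 80+=6187
[period 2]
Births: 1469 × 0.212 = 311, 7733 × 0.422 = 3263 — total 3574
20–39: 4346 × 0.974 = 4233
40–59: 1469 × 0.978 = 1437
60–79: 7733 × 0.963 = 7447
80+: 6969 × 0.938 + 6187 × 0.486 = 6537 + 3007 = 9544
Net migration: 0–19 − 240 → 3334; 20–39 + 300 → 4533; 40–59 + 300 → 1737; 60–79 + 180 → 7627; 80+ − 300 → 9244
Population now: 0–19=3334, 20–39=4533, 40–59=1737, 60–79=7627, 80+=9244
[period 3]
Births: 4533 × 0.212 = 961, 1737 × 0.422 = 733 — total 1694
20–39: 3334 × 0.974 = 3247
40–59: 4533 × 0.978 = 4433
60–79: 1737 × 0.963 = 1673
80+: 7627 × 0.938 + 9244 × 0.486 = 7154 + 4493 = 11647
Net migration: 0–19 − 240 → 1454; 20–39 + 300 → 3547; 40–59 + 300 → 4733; 60–79 + 180 → 1853; 80+ − 300 → 11347
Population now: 0–19=1454, 20–39=3547, 40–59=4733, 60–79=1853, 80+=11347
Total after period 3: 1454 + 3547 + 4733 + 1853 + 11347 = 22934

22934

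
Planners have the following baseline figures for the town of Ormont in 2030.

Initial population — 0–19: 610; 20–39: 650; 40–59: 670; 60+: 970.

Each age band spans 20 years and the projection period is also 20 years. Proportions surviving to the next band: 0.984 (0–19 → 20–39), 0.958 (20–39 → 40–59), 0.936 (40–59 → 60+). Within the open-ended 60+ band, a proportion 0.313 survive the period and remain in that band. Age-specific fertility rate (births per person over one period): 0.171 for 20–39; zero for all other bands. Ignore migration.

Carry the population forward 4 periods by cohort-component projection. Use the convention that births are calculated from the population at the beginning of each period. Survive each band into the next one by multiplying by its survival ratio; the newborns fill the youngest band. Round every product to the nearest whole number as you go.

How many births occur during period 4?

17

(Groups numbered youngest = 1 to oldest = 4.)
— Period 1 —
Births: 650 × 0.171 = 111
Group 2: 610 × 0.984 = 600
Group 3: 650 × 0.958 = 623
Group 4: 670 × 0.936 + 970 × 0.313 = 627 + 304 = 931
→ [111, 600, 623, 931]
— Period 2 —
Births: 600 × 0.171 = 103
Group 2: 111 × 0.984 = 109
Group 3: 600 × 0.958 = 575
Group 4: 623 × 0.936 + 931 × 0.313 = 583 + 291 = 874
→ [103, 109, 575, 874]
— Period 3 —
Births: 109 × 0.171 = 19
Group 2: 103 × 0.984 = 101
Group 3: 109 × 0.958 = 104
Group 4: 575 × 0.936 + 874 × 0.313 = 538 + 274 = 812
→ [19, 101, 104, 812]
— Period 4 —
Births: 101 × 0.171 = 17
Group 2: 19 × 0.984 = 19
Group 3: 101 × 0.958 = 97
Group 4: 104 × 0.936 + 812 × 0.313 = 97 + 254 = 351
→ [17, 19, 97, 351]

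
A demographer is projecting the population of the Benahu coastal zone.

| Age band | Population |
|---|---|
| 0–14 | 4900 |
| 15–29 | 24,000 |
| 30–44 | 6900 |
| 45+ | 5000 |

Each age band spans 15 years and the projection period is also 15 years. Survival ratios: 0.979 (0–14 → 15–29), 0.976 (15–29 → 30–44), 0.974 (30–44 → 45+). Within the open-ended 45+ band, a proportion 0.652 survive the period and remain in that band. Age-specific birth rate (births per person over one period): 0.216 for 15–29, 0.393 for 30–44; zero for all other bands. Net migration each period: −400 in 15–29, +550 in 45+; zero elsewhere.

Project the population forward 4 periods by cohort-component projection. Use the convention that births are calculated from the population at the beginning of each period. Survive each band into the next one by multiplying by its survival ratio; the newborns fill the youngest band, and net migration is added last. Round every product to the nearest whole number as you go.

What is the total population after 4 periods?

40440

Call the bands 1 to 4, youngest first.
After projecting period 1:
Births: 24000 * 0.216 = 5184  |  6900 * 0.393 = 2712 → 7896
Band 2: 4900 * 0.979 = 4797
Band 3: 24000 * 0.976 = 23424
Band 4: 6900 * 0.974 + 5000 * 0.652 = 6721 + 3260 = 9981
Net migration: Band 2 − 400 → 4397; Band 4 + 550 → 10531
End of period: [7896, 4397, 23424, 10531]
After projecting period 2:
Births: 4397 * 0.216 = 950  |  23424 * 0.393 = 9206 → 10156
Band 2: 7896 * 0.979 = 7730
Band 3: 4397 * 0.976 = 4291
Band 4: 23424 * 0.974 + 10531 * 0.652 = 22815 + 6866 = 29681
Net migration: Band 2 − 400 → 7330; Band 4 + 550 → 30231
End of period: [10156, 7330, 4291, 30231]
After projecting period 3:
Births: 7330 * 0.216 = 1583  |  4291 * 0.393 = 1686 → 3269
Band 2: 10156 * 0.979 = 9943
Band 3: 7330 * 0.976 = 7154
Band 4: 4291 * 0.974 + 30231 * 0.652 = 4179 + 19711 = 23890
Net migration: Band 2 − 400 → 9543; Band 4 + 550 → 24440
End of period: [3269, 9543, 7154, 24440]
After projecting period 4:
Births: 9543 * 0.216 = 2061  |  7154 * 0.393 = 2812 → 4873
Band 2: 3269 * 0.979 = 3200
Band 3: 9543 * 0.976 = 9314
Band 4: 7154 * 0.974 + 24440 * 0.652 = 6968 + 15935 = 22903
Net migration: Band 2 − 400 → 2800; Band 4 + 550 → 23453
End of period: [4873, 2800, 9314, 23453]
Total after period 4: 4873 + 2800 + 9314 + 23453 = 40440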